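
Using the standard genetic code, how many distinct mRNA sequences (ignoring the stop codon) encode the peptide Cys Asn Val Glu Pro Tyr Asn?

Cys: 2 codons.
Asn: 2 codons.
Val: 4 codons.
Glu: 2 codons.
Pro: 4 codons.
Tyr: 2 codons.
Asn: 2 codons.
2 × 2 × 4 × 2 × 4 × 2 × 2 = 512.

512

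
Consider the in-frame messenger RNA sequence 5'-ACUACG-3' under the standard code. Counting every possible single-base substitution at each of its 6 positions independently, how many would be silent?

Codon 1 (ACU, Thr): 3 synonymous substitutions.
Codon 2 (ACG, Thr): 3 synonymous substitutions.
Total: 3 + 3 = 6.

6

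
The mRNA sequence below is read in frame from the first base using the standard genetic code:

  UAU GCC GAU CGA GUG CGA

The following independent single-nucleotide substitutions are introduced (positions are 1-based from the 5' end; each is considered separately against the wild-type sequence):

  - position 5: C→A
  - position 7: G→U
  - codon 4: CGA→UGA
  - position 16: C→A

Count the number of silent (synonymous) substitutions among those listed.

Codon 2: GCC (Ala) → GAC (Asp) — missense.
Codon 3: GAU (Asp) → UAU (Tyr) — missense.
Codon 4: CGA (Arg) → UGA (Stop) — nonsense.
Codon 6: CGA (Arg) → AGA (Arg) — synonymous.
Synonymous: 1 of 4.

1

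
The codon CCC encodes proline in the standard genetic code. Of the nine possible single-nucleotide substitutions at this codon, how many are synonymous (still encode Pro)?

3

Position 1: none → 0 synonymous.
Position 2: none → 0 synonymous.
Position 3: CCT, CCA, CCG → 3 synonymous.
Total: 0 + 0 + 3 = 3.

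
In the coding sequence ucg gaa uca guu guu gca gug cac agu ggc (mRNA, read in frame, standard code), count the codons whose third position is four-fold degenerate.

Codon 1 UCG (Ser): third position 4-fold.
Codon 2 GAA (Glu): third position 2-fold.
Codon 3 UCA (Ser): third position 4-fold.
Codon 4 GUU (Val): third position 4-fold.
Codon 5 GUU (Val): third position 4-fold.
Codon 6 GCA (Ala): third position 4-fold.
Codon 7 GUG (Val): third position 4-fold.
Codon 8 CAC (His): third position 2-fold.
Codon 9 AGU (Ser): third position 2-fold.
Codon 10 GGC (Gly): third position 4-fold.
Four-fold degenerate third positions: 7.

7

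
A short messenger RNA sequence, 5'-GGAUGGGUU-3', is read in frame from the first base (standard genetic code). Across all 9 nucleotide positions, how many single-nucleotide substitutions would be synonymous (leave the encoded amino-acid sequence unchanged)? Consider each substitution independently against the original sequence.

Codon 1 (GGA, Gly): 3 synonymous substitutions.
Codon 2 (UGG, Trp): 0 synonymous substitutions.
Codon 3 (GUU, Val): 3 synonymous substitutions.
Total: 3 + 0 + 3 = 6.

6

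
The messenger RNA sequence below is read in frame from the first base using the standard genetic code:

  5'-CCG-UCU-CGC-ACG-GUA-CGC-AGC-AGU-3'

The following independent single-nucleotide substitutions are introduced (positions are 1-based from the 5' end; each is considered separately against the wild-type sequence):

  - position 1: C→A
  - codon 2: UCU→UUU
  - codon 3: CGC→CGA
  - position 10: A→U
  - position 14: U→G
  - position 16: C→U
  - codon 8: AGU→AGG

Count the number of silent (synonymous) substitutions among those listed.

Codon 1: CCG (Pro) → ACG (Thr) — missense.
Codon 2: UCU (Ser) → UUU (Phe) — missense.
Codon 3: CGC (Arg) → CGA (Arg) — synonymous.
Codon 4: ACG (Thr) → UCG (Ser) — missense.
Codon 5: GUA (Val) → GGA (Gly) — missense.
Codon 6: CGC (Arg) → UGC (Cys) — missense.
Codon 8: AGU (Ser) → AGG (Arg) — missense.
Synonymous: 1 of 7.

1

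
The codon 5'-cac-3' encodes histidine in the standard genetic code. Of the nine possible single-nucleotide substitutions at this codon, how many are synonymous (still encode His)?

Position 1: none → 0 synonymous.
Position 2: none → 0 synonymous.
Position 3: CAU → 1 synonymous.
Total: 0 + 0 + 1 = 1.

1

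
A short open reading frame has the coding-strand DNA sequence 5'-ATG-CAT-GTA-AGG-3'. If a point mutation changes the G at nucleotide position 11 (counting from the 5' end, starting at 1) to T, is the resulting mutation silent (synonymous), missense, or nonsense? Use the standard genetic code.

missense

Position 11 falls in codon 4: AGG → Arg.
After the substitution the codon is ATG → Met.
Arg ≠ Met, so this is a missense mutation.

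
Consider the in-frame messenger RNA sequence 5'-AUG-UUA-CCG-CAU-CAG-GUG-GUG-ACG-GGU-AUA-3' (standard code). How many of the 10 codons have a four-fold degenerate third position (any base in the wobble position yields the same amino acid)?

5

Codon 1 AUG (Met): third position 1-fold.
Codon 2 UUA (Leu): third position 2-fold.
Codon 3 CCG (Pro): third position 4-fold.
Codon 4 CAU (His): third position 2-fold.
Codon 5 CAG (Gln): third position 2-fold.
Codon 6 GUG (Val): third position 4-fold.
Codon 7 GUG (Val): third position 4-fold.
Codon 8 ACG (Thr): third position 4-fold.
Codon 9 GGU (Gly): third position 4-fold.
Codon 10 AUA (Ile): third position 3-fold.
Four-fold degenerate third positions: 5.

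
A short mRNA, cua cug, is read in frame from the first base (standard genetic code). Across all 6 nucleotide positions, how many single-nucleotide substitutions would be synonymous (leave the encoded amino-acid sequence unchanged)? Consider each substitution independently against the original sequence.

Codon 1 (CUA, Leu): 4 synonymous substitutions.
Codon 2 (CUG, Leu): 4 synonymous substitutions.
Total: 4 + 4 = 8.

8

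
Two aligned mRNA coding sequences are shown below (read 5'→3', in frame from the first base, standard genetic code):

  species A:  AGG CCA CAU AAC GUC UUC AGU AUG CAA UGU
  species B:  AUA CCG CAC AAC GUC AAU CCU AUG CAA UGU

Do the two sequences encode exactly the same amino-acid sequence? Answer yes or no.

Codon 1: AGG Arg / AUA Ile — nonsynonymous.
Codon 2: CCA Pro / CCG Pro — synonymous.
Codon 3: CAU His / CAC His — synonymous.
Codon 4: AAC Asn / AAC Asn — identical.
Codon 5: GUC Val / GUC Val — identical.
Codon 6: UUC Phe / AAU Asn — nonsynonymous.
Codon 7: AGU Ser / CCU Pro — nonsynonymous.
Codon 8: AUG Met / AUG Met — identical.
Codon 9: CAA Gln / CAA Gln — identical.
Codon 10: UGU Cys / UGU Cys — identical.
Nonsynonymous differences: 3 → different protein.

no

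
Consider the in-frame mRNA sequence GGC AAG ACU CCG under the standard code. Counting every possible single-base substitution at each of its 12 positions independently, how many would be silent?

10

Codon 1 (GGC, Gly): 3 synonymous substitutions.
Codon 2 (AAG, Lys): 1 synonymous substitution.
Codon 3 (ACU, Thr): 3 synonymous substitutions.
Codon 4 (CCG, Pro): 3 synonymous substitutions.
Total: 3 + 1 + 3 + 3 = 10.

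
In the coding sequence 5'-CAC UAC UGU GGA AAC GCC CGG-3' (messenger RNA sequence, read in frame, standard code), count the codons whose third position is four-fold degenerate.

3

Codon 1 CAC (His): third position 2-fold.
Codon 2 UAC (Tyr): third position 2-fold.
Codon 3 UGU (Cys): third position 2-fold.
Codon 4 GGA (Gly): third position 4-fold.
Codon 5 AAC (Asn): third position 2-fold.
Codon 6 GCC (Ala): third position 4-fold.
Codon 7 CGG (Arg): third position 4-fold.
Four-fold degenerate third positions: 3.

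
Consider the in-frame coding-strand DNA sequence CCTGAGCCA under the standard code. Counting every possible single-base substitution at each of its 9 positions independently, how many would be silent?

7

Codon 1 (CCT, Pro): 3 synonymous substitutions.
Codon 2 (GAG, Glu): 1 synonymous substitution.
Codon 3 (CCA, Pro): 3 synonymous substitutions.
Total: 3 + 1 + 3 = 7.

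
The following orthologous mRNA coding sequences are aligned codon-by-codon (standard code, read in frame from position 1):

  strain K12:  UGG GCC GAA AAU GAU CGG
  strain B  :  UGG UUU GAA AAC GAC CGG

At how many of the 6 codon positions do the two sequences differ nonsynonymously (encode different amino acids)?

Codon 1: UGG Trp / UGG Trp — identical.
Codon 2: GCC Ala / UUU Phe — nonsynonymous.
Codon 3: GAA Glu / GAA Glu — identical.
Codon 4: AAU Asn / AAC Asn — synonymous.
Codon 5: GAU Asp / GAC Asp — synonymous.
Codon 6: CGG Arg / CGG Arg — identical.
Nonsynonymous differences: 1.

1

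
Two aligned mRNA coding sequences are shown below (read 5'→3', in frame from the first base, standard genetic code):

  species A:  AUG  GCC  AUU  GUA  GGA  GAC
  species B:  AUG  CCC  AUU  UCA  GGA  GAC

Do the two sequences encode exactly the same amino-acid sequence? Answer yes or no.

Codon 1: AUG Met / AUG Met — identical.
Codon 2: GCC Ala / CCC Pro — nonsynonymous.
Codon 3: AUU Ile / AUU Ile — identical.
Codon 4: GUA Val / UCA Ser — nonsynonymous.
Codon 5: GGA Gly / GGA Gly — identical.
Codon 6: GAC Asp / GAC Asp — identical.
Nonsynonymous differences: 2 → different protein.

no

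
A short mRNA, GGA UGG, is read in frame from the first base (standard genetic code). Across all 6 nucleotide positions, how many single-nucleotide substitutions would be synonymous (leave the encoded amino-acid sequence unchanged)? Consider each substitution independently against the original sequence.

3

Codon 1 (GGA, Gly): 3 synonymous substitutions.
Codon 2 (UGG, Trp): 0 synonymous substitutions.
Total: 3 + 0 = 3.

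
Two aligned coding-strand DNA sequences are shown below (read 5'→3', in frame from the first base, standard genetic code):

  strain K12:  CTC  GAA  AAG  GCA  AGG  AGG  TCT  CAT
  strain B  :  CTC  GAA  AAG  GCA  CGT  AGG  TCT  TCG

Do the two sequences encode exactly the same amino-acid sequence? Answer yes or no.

no

Codon 1: CTC Leu / CTC Leu — identical.
Codon 2: GAA Glu / GAA Glu — identical.
Codon 3: AAG Lys / AAG Lys — identical.
Codon 4: GCA Ala / GCA Ala — identical.
Codon 5: AGG Arg / CGT Arg — synonymous.
Codon 6: AGG Arg / AGG Arg — identical.
Codon 7: TCT Ser / TCT Ser — identical.
Codon 8: CAT His / TCG Ser — nonsynonymous.
Nonsynonymous differences: 1 → different protein.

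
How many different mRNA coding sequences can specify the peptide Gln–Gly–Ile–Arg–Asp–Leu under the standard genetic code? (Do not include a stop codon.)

1728

Gln: 2 codons.
Gly: 4 codons.
Ile: 3 codons.
Arg: 6 codons.
Asp: 2 codons.
Leu: 6 codons.
2 × 4 × 3 × 6 × 2 × 6 = 1728.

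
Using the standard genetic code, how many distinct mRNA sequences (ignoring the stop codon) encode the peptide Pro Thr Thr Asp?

Pro: 4 codons.
Thr: 4 codons.
Thr: 4 codons.
Asp: 2 codons.
4 × 4 × 4 × 2 = 128.

128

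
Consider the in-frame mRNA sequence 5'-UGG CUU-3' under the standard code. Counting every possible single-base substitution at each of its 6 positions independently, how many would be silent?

Codon 1 (UGG, Trp): 0 synonymous substitutions.
Codon 2 (CUU, Leu): 3 synonymous substitutions.
Total: 0 + 3 = 3.

3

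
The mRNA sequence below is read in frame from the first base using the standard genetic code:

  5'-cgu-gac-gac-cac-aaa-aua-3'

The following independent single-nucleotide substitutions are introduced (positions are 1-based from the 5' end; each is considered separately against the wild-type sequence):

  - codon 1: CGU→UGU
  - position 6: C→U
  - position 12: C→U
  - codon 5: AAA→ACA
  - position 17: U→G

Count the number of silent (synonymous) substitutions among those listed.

2

Codon 1: CGU (Arg) → UGU (Cys) — missense.
Codon 2: GAC (Asp) → GAU (Asp) — synonymous.
Codon 4: CAC (His) → CAU (His) — synonymous.
Codon 5: AAA (Lys) → ACA (Thr) — missense.
Codon 6: AUA (Ile) → AGA (Arg) — missense.
Synonymous: 2 of 5.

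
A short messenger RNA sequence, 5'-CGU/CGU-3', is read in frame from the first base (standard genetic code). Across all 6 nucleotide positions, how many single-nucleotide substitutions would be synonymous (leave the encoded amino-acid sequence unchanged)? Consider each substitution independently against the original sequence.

Codon 1 (CGU, Arg): 3 synonymous substitutions.
Codon 2 (CGU, Arg): 3 synonymous substitutions.
Total: 3 + 3 = 6.

6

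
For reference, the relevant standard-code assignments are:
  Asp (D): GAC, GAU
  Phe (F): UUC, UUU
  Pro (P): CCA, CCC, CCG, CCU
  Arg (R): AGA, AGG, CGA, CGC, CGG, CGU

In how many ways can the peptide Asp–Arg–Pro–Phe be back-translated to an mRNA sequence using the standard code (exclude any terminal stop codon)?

96

Asp: 2 codons.
Arg: 6 codons.
Pro: 4 codons.
Phe: 2 codons.
2 × 6 × 4 × 2 = 96.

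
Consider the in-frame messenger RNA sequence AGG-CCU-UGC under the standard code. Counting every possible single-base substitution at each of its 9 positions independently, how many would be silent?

Codon 1 (AGG, Arg): 2 synonymous substitutions.
Codon 2 (CCU, Pro): 3 synonymous substitutions.
Codon 3 (UGC, Cys): 1 synonymous substitution.
Total: 2 + 3 + 1 = 6.

6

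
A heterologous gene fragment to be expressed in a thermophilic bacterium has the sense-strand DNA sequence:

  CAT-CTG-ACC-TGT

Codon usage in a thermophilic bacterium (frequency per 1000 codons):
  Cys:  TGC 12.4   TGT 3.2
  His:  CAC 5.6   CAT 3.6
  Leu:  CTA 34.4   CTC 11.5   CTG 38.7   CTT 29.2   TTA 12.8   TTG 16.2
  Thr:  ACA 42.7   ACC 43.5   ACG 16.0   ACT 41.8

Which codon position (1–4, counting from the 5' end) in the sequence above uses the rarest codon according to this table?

4

Codon 1 CAT (His): 3.6 per 1000.
Codon 2 CTG (Leu): 38.7 per 1000.
Codon 3 ACC (Thr): 43.5 per 1000.
Codon 4 TGT (Cys): 3.2 per 1000.
Lowest frequency is 3.2 at codon 4.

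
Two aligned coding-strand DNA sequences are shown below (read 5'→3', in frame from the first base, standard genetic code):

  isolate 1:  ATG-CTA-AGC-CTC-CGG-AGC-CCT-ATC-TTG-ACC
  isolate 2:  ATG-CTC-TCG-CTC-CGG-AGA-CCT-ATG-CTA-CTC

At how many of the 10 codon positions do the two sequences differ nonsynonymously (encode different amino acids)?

3

Codon 1: ATG Met / ATG Met — identical.
Codon 2: CTA Leu / CTC Leu — synonymous.
Codon 3: AGC Ser / TCG Ser — synonymous.
Codon 4: CTC Leu / CTC Leu — identical.
Codon 5: CGG Arg / CGG Arg — identical.
Codon 6: AGC Ser / AGA Arg — nonsynonymous.
Codon 7: CCT Pro / CCT Pro — identical.
Codon 8: ATC Ile / ATG Met — nonsynonymous.
Codon 9: TTG Leu / CTA Leu — synonymous.
Codon 10: ACC Thr / CTC Leu — nonsynonymous.
Nonsynonymous differences: 3.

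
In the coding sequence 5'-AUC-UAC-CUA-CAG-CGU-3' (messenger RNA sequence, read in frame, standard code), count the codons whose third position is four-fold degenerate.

2

Codon 1 AUC (Ile): third position 3-fold.
Codon 2 UAC (Tyr): third position 2-fold.
Codon 3 CUA (Leu): third position 4-fold.
Codon 4 CAG (Gln): third position 2-fold.
Codon 5 CGU (Arg): third position 4-fold.
Four-fold degenerate third positions: 2.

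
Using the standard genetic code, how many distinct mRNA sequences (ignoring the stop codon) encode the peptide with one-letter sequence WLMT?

24

Trp: 1 codon.
Leu: 6 codons.
Met: 1 codon.
Thr: 4 codons.
1 × 6 × 1 × 4 = 24.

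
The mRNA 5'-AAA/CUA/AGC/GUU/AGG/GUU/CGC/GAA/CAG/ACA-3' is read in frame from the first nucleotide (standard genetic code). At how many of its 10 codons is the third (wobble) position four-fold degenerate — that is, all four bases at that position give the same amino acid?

5

Codon 1 AAA (Lys): third position 2-fold.
Codon 2 CUA (Leu): third position 4-fold.
Codon 3 AGC (Ser): third position 2-fold.
Codon 4 GUU (Val): third position 4-fold.
Codon 5 AGG (Arg): third position 2-fold.
Codon 6 GUU (Val): third position 4-fold.
Codon 7 CGC (Arg): third position 4-fold.
Codon 8 GAA (Glu): third position 2-fold.
Codon 9 CAG (Gln): third position 2-fold.
Codon 10 ACA (Thr): third position 4-fold.
Four-fold degenerate third positions: 5.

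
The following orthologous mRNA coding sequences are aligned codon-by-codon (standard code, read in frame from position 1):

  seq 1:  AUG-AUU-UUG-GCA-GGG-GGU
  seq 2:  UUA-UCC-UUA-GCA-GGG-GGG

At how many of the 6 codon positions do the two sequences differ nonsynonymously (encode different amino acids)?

Codon 1: AUG Met / UUA Leu — nonsynonymous.
Codon 2: AUU Ile / UCC Ser — nonsynonymous.
Codon 3: UUG Leu / UUA Leu — synonymous.
Codon 4: GCA Ala / GCA Ala — identical.
Codon 5: GGG Gly / GGG Gly — identical.
Codon 6: GGU Gly / GGG Gly — synonymous.
Nonsynonymous differences: 2.

2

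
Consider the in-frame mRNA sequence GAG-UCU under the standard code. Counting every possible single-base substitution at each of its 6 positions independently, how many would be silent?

Codon 1 (GAG, Glu): 1 synonymous substitution.
Codon 2 (UCU, Ser): 3 synonymous substitutions.
Total: 1 + 3 = 4.

4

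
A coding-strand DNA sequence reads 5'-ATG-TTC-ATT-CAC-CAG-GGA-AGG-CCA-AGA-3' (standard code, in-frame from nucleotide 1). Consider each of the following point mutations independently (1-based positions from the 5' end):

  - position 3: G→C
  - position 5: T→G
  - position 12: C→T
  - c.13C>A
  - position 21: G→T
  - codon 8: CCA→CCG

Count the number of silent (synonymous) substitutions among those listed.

2

Codon 1: ATG (Met) → ATC (Ile) — missense.
Codon 2: TTC (Phe) → TGC (Cys) — missense.
Codon 4: CAC (His) → CAT (His) — synonymous.
Codon 5: CAG (Gln) → AAG (Lys) — missense.
Codon 7: AGG (Arg) → AGT (Ser) — missense.
Codon 8: CCA (Pro) → CCG (Pro) — synonymous.
Synonymous: 2 of 6.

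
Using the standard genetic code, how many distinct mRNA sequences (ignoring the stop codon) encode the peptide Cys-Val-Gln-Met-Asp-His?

Cys: 2 codons.
Val: 4 codons.
Gln: 2 codons.
Met: 1 codon.
Asp: 2 codons.
His: 2 codons.
2 × 4 × 2 × 1 × 2 × 2 = 64.

64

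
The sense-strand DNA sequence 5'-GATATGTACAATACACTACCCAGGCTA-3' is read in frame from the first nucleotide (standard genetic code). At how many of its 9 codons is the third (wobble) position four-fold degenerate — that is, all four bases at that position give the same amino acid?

4

Codon 1 GAT (Asp): third position 2-fold.
Codon 2 ATG (Met): third position 1-fold.
Codon 3 TAC (Tyr): third position 2-fold.
Codon 4 AAT (Asn): third position 2-fold.
Codon 5 ACA (Thr): third position 4-fold.
Codon 6 CTA (Leu): third position 4-fold.
Codon 7 CCC (Pro): third position 4-fold.
Codon 8 AGG (Arg): third position 2-fold.
Codon 9 CTA (Leu): third position 4-fold.
Four-fold degenerate third positions: 4.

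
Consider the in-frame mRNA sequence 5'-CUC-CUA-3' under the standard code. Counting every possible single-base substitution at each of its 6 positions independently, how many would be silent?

7

Codon 1 (CUC, Leu): 3 synonymous substitutions.
Codon 2 (CUA, Leu): 4 synonymous substitutions.
Total: 3 + 4 = 7.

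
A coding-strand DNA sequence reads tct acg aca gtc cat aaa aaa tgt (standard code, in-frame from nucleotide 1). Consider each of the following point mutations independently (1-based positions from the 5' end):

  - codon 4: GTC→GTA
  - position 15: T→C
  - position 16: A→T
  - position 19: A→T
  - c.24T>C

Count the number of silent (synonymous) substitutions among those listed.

3

Codon 4: GTC (Val) → GTA (Val) — synonymous.
Codon 5: CAT (His) → CAC (His) — synonymous.
Codon 6: AAA (Lys) → TAA (Stop) — nonsense.
Codon 7: AAA (Lys) → TAA (Stop) — nonsense.
Codon 8: TGT (Cys) → TGC (Cys) — synonymous.
Synonymous: 3 of 5.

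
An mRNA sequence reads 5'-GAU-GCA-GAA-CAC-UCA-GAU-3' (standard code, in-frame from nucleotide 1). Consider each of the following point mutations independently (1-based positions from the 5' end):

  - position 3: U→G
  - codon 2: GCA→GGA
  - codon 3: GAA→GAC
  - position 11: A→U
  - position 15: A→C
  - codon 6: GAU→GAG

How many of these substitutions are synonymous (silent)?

Codon 1: GAU (Asp) → GAG (Glu) — missense.
Codon 2: GCA (Ala) → GGA (Gly) — missense.
Codon 3: GAA (Glu) → GAC (Asp) — missense.
Codon 4: CAC (His) → CUC (Leu) — missense.
Codon 5: UCA (Ser) → UCC (Ser) — synonymous.
Codon 6: GAU (Asp) → GAG (Glu) — missense.
Synonymous: 1 of 6.

1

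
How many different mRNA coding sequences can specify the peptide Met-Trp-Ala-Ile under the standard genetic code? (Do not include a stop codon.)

12

Met: 1 codon.
Trp: 1 codon.
Ala: 4 codons.
Ile: 3 codons.
1 × 1 × 4 × 3 = 12.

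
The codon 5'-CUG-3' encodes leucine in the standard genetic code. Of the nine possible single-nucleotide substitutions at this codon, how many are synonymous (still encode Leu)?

4

Position 1: UUG → 1 synonymous.
Position 2: none → 0 synonymous.
Position 3: CUU, CUC, CUA → 3 synonymous.
Total: 1 + 0 + 3 = 4.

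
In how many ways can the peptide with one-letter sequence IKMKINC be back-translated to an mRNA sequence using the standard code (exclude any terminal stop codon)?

144

Ile: 3 codons.
Lys: 2 codons.
Met: 1 codon.
Lys: 2 codons.
Ile: 3 codons.
Asn: 2 codons.
Cys: 2 codons.
3 × 2 × 1 × 2 × 3 × 2 × 2 = 144.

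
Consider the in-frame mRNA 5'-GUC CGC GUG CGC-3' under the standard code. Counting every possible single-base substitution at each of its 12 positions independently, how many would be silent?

Codon 1 (GUC, Val): 3 synonymous substitutions.
Codon 2 (CGC, Arg): 3 synonymous substitutions.
Codon 3 (GUG, Val): 3 synonymous substitutions.
Codon 4 (CGC, Arg): 3 synonymous substitutions.
Total: 3 + 3 + 3 + 3 = 12.

12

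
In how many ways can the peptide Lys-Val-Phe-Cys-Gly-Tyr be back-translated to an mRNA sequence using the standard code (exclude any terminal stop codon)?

256

Lys: 2 codons.
Val: 4 codons.
Phe: 2 codons.
Cys: 2 codons.
Gly: 4 codons.
Tyr: 2 codons.
2 × 4 × 2 × 2 × 4 × 2 = 256.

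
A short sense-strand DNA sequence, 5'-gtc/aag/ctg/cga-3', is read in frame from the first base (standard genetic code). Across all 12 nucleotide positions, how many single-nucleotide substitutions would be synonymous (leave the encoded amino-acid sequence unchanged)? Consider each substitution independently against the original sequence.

12

Codon 1 (GTC, Val): 3 synonymous substitutions.
Codon 2 (AAG, Lys): 1 synonymous substitution.
Codon 3 (CTG, Leu): 4 synonymous substitutions.
Codon 4 (CGA, Arg): 4 synonymous substitutions.
Total: 3 + 1 + 4 + 4 = 12.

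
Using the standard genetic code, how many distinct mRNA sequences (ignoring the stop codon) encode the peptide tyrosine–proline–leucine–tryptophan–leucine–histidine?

576

Tyr: 2 codons.
Pro: 4 codons.
Leu: 6 codons.
Trp: 1 codon.
Leu: 6 codons.
His: 2 codons.
2 × 4 × 6 × 1 × 6 × 2 = 576.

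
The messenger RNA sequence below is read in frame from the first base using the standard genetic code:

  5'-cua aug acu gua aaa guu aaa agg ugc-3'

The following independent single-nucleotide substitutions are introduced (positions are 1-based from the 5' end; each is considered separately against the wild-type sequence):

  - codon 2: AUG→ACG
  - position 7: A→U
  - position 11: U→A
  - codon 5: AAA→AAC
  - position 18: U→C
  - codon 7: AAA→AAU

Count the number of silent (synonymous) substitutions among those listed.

1

Codon 2: AUG (Met) → ACG (Thr) — missense.
Codon 3: ACU (Thr) → UCU (Ser) — missense.
Codon 4: GUA (Val) → GAA (Glu) — missense.
Codon 5: AAA (Lys) → AAC (Asn) — missense.
Codon 6: GUU (Val) → GUC (Val) — synonymous.
Codon 7: AAA (Lys) → AAU (Asn) — missense.
Synonymous: 1 of 6.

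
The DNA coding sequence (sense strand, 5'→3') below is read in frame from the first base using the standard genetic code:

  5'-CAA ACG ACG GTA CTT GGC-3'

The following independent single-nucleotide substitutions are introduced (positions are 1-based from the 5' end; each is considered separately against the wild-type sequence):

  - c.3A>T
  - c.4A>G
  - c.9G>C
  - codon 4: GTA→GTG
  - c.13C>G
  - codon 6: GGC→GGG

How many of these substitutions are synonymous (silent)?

Codon 1: CAA (Gln) → CAT (His) — missense.
Codon 2: ACG (Thr) → GCG (Ala) — missense.
Codon 3: ACG (Thr) → ACC (Thr) — synonymous.
Codon 4: GTA (Val) → GTG (Val) — synonymous.
Codon 5: CTT (Leu) → GTT (Val) — missense.
Codon 6: GGC (Gly) → GGG (Gly) — synonymous.
Synonymous: 3 of 6.

3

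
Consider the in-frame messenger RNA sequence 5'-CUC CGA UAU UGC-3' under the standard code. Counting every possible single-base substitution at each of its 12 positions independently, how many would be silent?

Codon 1 (CUC, Leu): 3 synonymous substitutions.
Codon 2 (CGA, Arg): 4 synonymous substitutions.
Codon 3 (UAU, Tyr): 1 synonymous substitution.
Codon 4 (UGC, Cys): 1 synonymous substitution.
Total: 3 + 4 + 1 + 1 = 9.

9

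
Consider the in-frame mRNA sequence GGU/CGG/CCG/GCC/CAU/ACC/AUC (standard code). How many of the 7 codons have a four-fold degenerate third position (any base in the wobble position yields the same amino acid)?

5

Codon 1 GGU (Gly): third position 4-fold.
Codon 2 CGG (Arg): third position 4-fold.
Codon 3 CCG (Pro): third position 4-fold.
Codon 4 GCC (Ala): third position 4-fold.
Codon 5 CAU (His): third position 2-fold.
Codon 6 ACC (Thr): third position 4-fold.
Codon 7 AUC (Ile): third position 3-fold.
Four-fold degenerate third positions: 5.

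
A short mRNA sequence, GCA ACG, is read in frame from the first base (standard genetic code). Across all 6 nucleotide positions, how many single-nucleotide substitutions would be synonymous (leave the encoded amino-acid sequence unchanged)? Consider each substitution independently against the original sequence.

Codon 1 (GCA, Ala): 3 synonymous substitutions.
Codon 2 (ACG, Thr): 3 synonymous substitutions.
Total: 3 + 3 = 6.

6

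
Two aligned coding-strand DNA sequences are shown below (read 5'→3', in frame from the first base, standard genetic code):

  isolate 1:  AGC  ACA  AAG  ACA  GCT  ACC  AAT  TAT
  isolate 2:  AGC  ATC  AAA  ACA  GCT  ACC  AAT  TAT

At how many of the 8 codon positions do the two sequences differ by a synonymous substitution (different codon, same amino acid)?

1

Codon 1: AGC Ser / AGC Ser — identical.
Codon 2: ACA Thr / ATC Ile — nonsynonymous.
Codon 3: AAG Lys / AAA Lys — synonymous.
Codon 4: ACA Thr / ACA Thr — identical.
Codon 5: GCT Ala / GCT Ala — identical.
Codon 6: ACC Thr / ACC Thr — identical.
Codon 7: AAT Asn / AAT Asn — identical.
Codon 8: TAT Tyr / TAT Tyr — identical.
Synonymous differences: 1.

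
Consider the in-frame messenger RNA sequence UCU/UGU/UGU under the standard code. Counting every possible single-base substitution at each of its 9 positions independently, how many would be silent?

Codon 1 (UCU, Ser): 3 synonymous substitutions.
Codon 2 (UGU, Cys): 1 synonymous substitution.
Codon 3 (UGU, Cys): 1 synonymous substitution.
Total: 3 + 1 + 1 = 5.

5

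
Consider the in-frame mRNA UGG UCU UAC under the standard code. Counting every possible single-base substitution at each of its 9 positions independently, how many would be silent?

Codon 1 (UGG, Trp): 0 synonymous substitutions.
Codon 2 (UCU, Ser): 3 synonymous substitutions.
Codon 3 (UAC, Tyr): 1 synonymous substitution.
Total: 0 + 3 + 1 = 4.

4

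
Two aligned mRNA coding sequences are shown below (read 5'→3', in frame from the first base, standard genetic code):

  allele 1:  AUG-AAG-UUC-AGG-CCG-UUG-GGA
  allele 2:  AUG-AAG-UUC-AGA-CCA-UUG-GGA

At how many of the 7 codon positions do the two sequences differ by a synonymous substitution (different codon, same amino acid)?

Codon 1: AUG Met / AUG Met — identical.
Codon 2: AAG Lys / AAG Lys — identical.
Codon 3: UUC Phe / UUC Phe — identical.
Codon 4: AGG Arg / AGA Arg — synonymous.
Codon 5: CCG Pro / CCA Pro — synonymous.
Codon 6: UUG Leu / UUG Leu — identical.
Codon 7: GGA Gly / GGA Gly — identical.
Synonymous differences: 2.

2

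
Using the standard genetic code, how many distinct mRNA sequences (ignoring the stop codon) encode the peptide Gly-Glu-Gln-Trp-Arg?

96

Gly: 4 codons.
Glu: 2 codons.
Gln: 2 codons.
Trp: 1 codon.
Arg: 6 codons.
4 × 2 × 2 × 1 × 6 = 96.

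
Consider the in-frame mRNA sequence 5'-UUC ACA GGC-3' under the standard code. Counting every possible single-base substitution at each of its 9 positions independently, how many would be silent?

7

Codon 1 (UUC, Phe): 1 synonymous substitution.
Codon 2 (ACA, Thr): 3 synonymous substitutions.
Codon 3 (GGC, Gly): 3 synonymous substitutions.
Total: 1 + 3 + 3 = 7.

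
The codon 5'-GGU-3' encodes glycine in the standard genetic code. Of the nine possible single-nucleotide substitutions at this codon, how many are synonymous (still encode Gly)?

Position 1: none → 0 synonymous.
Position 2: none → 0 synonymous.
Position 3: GGC, GGA, GGG → 3 synonymous.
Total: 0 + 0 + 3 = 3.

3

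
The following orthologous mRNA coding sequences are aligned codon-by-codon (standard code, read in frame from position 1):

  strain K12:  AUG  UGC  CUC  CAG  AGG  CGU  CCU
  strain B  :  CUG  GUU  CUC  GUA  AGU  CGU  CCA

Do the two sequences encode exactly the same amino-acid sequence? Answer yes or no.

no

Codon 1: AUG Met / CUG Leu — nonsynonymous.
Codon 2: UGC Cys / GUU Val — nonsynonymous.
Codon 3: CUC Leu / CUC Leu — identical.
Codon 4: CAG Gln / GUA Val — nonsynonymous.
Codon 5: AGG Arg / AGU Ser — nonsynonymous.
Codon 6: CGU Arg / CGU Arg — identical.
Codon 7: CCU Pro / CCA Pro — synonymous.
Nonsynonymous differences: 4 → different protein.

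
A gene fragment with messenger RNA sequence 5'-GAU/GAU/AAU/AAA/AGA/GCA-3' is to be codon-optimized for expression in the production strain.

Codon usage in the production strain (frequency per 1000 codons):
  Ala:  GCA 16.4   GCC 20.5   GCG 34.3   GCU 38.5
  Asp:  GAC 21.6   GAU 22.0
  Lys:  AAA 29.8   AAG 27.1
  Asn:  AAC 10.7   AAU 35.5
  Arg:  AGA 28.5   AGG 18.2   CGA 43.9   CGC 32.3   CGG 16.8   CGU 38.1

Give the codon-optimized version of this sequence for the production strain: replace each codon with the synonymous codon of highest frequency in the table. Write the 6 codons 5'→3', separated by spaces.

Codon 1 (Asp): best is GAU at 22.0.
Codon 2 (Asp): best is GAU at 22.0.
Codon 3 (Asn): best is AAU at 35.5.
Codon 4 (Lys): best is AAA at 29.8.
Codon 5 (Arg): best is CGA at 43.9.
Codon 6 (Ala): best is GCU at 38.5.

GAU GAU AAU AAA CGA GCU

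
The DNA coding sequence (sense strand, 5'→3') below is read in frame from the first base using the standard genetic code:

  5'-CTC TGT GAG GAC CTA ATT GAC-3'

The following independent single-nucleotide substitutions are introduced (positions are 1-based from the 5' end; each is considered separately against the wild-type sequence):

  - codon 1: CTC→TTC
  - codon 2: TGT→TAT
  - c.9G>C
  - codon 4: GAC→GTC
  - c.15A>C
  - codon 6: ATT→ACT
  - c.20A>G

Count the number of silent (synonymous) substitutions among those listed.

1

Codon 1: CTC (Leu) → TTC (Phe) — missense.
Codon 2: TGT (Cys) → TAT (Tyr) — missense.
Codon 3: GAG (Glu) → GAC (Asp) — missense.
Codon 4: GAC (Asp) → GTC (Val) — missense.
Codon 5: CTA (Leu) → CTC (Leu) — synonymous.
Codon 6: ATT (Ile) → ACT (Thr) — missense.
Codon 7: GAC (Asp) → GGC (Gly) — missense.
Synonymous: 1 of 7.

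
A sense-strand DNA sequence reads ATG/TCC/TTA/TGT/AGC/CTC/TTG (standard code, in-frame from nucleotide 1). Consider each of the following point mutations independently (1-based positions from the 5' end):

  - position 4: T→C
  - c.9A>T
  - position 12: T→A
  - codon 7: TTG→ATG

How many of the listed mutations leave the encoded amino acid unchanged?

Codon 2: TCC (Ser) → CCC (Pro) — missense.
Codon 3: TTA (Leu) → TTT (Phe) — missense.
Codon 4: TGT (Cys) → TGA (Stop) — nonsense.
Codon 7: TTG (Leu) → ATG (Met) — missense.
Synonymous: 0 of 4.

0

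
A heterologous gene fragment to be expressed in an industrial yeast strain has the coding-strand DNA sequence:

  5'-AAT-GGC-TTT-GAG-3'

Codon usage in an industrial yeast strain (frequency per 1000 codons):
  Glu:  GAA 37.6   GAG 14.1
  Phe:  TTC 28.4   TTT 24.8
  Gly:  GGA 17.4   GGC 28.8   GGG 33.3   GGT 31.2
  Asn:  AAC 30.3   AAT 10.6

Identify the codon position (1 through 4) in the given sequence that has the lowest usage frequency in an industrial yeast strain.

Codon 1 AAT (Asn): 10.6 per 1000.
Codon 2 GGC (Gly): 28.8 per 1000.
Codon 3 TTT (Phe): 24.8 per 1000.
Codon 4 GAG (Glu): 14.1 per 1000.
Lowest frequency is 10.6 at codon 1.

1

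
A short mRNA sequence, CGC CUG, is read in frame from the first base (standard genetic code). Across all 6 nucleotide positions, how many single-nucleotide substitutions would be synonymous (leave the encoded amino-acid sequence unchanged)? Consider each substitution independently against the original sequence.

7

Codon 1 (CGC, Arg): 3 synonymous substitutions.
Codon 2 (CUG, Leu): 4 synonymous substitutions.
Total: 3 + 4 = 7.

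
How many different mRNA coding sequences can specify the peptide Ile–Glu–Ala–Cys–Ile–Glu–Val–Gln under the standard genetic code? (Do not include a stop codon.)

2304

Ile: 3 codons.
Glu: 2 codons.
Ala: 4 codons.
Cys: 2 codons.
Ile: 3 codons.
Glu: 2 codons.
Val: 4 codons.
Gln: 2 codons.
3 × 2 × 4 × 2 × 3 × 2 × 4 × 2 = 2304.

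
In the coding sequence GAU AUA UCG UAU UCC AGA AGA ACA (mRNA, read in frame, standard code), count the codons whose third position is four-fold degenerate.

3

Codon 1 GAU (Asp): third position 2-fold.
Codon 2 AUA (Ile): third position 3-fold.
Codon 3 UCG (Ser): third position 4-fold.
Codon 4 UAU (Tyr): third position 2-fold.
Codon 5 UCC (Ser): third position 4-fold.
Codon 6 AGA (Arg): third position 2-fold.
Codon 7 AGA (Arg): third position 2-fold.
Codon 8 ACA (Thr): third position 4-fold.
Four-fold degenerate third positions: 3.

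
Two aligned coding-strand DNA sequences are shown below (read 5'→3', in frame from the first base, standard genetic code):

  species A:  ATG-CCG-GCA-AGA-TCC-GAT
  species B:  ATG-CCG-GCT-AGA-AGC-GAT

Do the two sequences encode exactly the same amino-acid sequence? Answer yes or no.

Codon 1: ATG Met / ATG Met — identical.
Codon 2: CCG Pro / CCG Pro — identical.
Codon 3: GCA Ala / GCT Ala — synonymous.
Codon 4: AGA Arg / AGA Arg — identical.
Codon 5: TCC Ser / AGC Ser — synonymous.
Codon 6: GAT Asp / GAT Asp — identical.
Nonsynonymous differences: 0 → same protein.

yes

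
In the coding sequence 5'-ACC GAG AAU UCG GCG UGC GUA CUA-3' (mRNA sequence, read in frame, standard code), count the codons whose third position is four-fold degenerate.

Codon 1 ACC (Thr): third position 4-fold.
Codon 2 GAG (Glu): third position 2-fold.
Codon 3 AAU (Asn): third position 2-fold.
Codon 4 UCG (Ser): third position 4-fold.
Codon 5 GCG (Ala): third position 4-fold.
Codon 6 UGC (Cys): third position 2-fold.
Codon 7 GUA (Val): third position 4-fold.
Codon 8 CUA (Leu): third position 4-fold.
Four-fold degenerate third positions: 5.

5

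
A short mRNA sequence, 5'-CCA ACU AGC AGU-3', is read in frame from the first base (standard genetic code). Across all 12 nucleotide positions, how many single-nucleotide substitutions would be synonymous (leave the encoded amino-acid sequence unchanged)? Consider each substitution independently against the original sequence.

8

Codon 1 (CCA, Pro): 3 synonymous substitutions.
Codon 2 (ACU, Thr): 3 synonymous substitutions.
Codon 3 (AGC, Ser): 1 synonymous substitution.
Codon 4 (AGU, Ser): 1 synonymous substitution.
Total: 3 + 3 + 1 + 1 = 8.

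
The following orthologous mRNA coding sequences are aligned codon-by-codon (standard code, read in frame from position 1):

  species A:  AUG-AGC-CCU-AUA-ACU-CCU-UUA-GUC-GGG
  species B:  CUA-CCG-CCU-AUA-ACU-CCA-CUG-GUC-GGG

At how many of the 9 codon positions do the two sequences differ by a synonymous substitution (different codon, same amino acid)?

2

Codon 1: AUG Met / CUA Leu — nonsynonymous.
Codon 2: AGC Ser / CCG Pro — nonsynonymous.
Codon 3: CCU Pro / CCU Pro — identical.
Codon 4: AUA Ile / AUA Ile — identical.
Codon 5: ACU Thr / ACU Thr — identical.
Codon 6: CCU Pro / CCA Pro — synonymous.
Codon 7: UUA Leu / CUG Leu — synonymous.
Codon 8: GUC Val / GUC Val — identical.
Codon 9: GGG Gly / GGG Gly — identical.
Synonymous differences: 2.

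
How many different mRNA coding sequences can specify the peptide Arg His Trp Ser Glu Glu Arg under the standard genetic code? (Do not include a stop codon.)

Arg: 6 codons.
His: 2 codons.
Trp: 1 codon.
Ser: 6 codons.
Glu: 2 codons.
Glu: 2 codons.
Arg: 6 codons.
6 × 2 × 1 × 6 × 2 × 2 × 6 = 1728.

1728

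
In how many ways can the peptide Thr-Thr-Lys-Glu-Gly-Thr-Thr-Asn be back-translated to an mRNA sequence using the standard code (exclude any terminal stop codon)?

8192

Thr: 4 codons.
Thr: 4 codons.
Lys: 2 codons.
Glu: 2 codons.
Gly: 4 codons.
Thr: 4 codons.
Thr: 4 codons.
Asn: 2 codons.
4 × 4 × 2 × 2 × 4 × 4 × 4 × 2 = 8192.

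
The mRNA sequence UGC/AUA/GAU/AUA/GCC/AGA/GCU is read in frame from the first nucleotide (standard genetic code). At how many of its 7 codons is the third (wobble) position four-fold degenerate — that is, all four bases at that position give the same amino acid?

2

Codon 1 UGC (Cys): third position 2-fold.
Codon 2 AUA (Ile): third position 3-fold.
Codon 3 GAU (Asp): third position 2-fold.
Codon 4 AUA (Ile): third position 3-fold.
Codon 5 GCC (Ala): third position 4-fold.
Codon 6 AGA (Arg): third position 2-fold.
Codon 7 GCU (Ala): third position 4-fold.
Four-fold degenerate third positions: 2.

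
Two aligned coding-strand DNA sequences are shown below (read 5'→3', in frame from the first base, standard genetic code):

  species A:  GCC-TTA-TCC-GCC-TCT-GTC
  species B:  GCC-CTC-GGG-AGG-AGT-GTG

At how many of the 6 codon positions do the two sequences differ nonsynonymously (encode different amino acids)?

Codon 1: GCC Ala / GCC Ala — identical.
Codon 2: TTA Leu / CTC Leu — synonymous.
Codon 3: TCC Ser / GGG Gly — nonsynonymous.
Codon 4: GCC Ala / AGG Arg — nonsynonymous.
Codon 5: TCT Ser / AGT Ser — synonymous.
Codon 6: GTC Val / GTG Val — synonymous.
Nonsynonymous differences: 2.

2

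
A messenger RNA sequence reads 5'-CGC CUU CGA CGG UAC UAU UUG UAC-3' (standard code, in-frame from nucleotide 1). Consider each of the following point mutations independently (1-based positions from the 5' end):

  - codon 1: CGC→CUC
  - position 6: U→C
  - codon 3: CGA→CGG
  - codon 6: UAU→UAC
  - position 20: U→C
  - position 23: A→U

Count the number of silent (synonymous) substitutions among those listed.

3

Codon 1: CGC (Arg) → CUC (Leu) — missense.
Codon 2: CUU (Leu) → CUC (Leu) — synonymous.
Codon 3: CGA (Arg) → CGG (Arg) — synonymous.
Codon 6: UAU (Tyr) → UAC (Tyr) — synonymous.
Codon 7: UUG (Leu) → UCG (Ser) — missense.
Codon 8: UAC (Tyr) → UUC (Phe) — missense.
Synonymous: 3 of 6.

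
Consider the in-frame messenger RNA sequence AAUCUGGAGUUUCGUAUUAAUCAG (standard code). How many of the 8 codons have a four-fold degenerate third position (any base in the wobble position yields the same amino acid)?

2

Codon 1 AAU (Asn): third position 2-fold.
Codon 2 CUG (Leu): third position 4-fold.
Codon 3 GAG (Glu): third position 2-fold.
Codon 4 UUU (Phe): third position 2-fold.
Codon 5 CGU (Arg): third position 4-fold.
Codon 6 AUU (Ile): third position 3-fold.
Codon 7 AAU (Asn): third position 2-fold.
Codon 8 CAG (Gln): third position 2-fold.
Four-fold degenerate third positions: 2.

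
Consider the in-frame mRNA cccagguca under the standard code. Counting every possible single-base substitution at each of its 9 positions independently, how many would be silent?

Codon 1 (CCC, Pro): 3 synonymous substitutions.
Codon 2 (AGG, Arg): 2 synonymous substitutions.
Codon 3 (UCA, Ser): 3 synonymous substitutions.
Total: 3 + 2 + 3 = 8.

8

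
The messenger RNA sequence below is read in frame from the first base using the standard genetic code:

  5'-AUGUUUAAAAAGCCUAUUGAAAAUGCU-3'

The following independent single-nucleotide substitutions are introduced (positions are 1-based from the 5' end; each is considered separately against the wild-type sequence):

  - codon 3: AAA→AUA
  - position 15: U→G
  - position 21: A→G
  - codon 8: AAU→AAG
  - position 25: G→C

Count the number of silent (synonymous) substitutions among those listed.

2

Codon 3: AAA (Lys) → AUA (Ile) — missense.
Codon 5: CCU (Pro) → CCG (Pro) — synonymous.
Codon 7: GAA (Glu) → GAG (Glu) — synonymous.
Codon 8: AAU (Asn) → AAG (Lys) — missense.
Codon 9: GCU (Ala) → CCU (Pro) — missense.
Synonymous: 2 of 5.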